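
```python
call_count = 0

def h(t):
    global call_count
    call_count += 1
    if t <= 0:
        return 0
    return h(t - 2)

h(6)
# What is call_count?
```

Linear recursion stepping by 2: 4 calls from t=6 down to ≤0.

Answer: 4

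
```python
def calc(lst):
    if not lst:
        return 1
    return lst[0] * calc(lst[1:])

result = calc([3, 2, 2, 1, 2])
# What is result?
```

Product over [3, 2, 2, 1, 2] = 3 * 2 * 2 * 1 * 2 = 24

Answer: 24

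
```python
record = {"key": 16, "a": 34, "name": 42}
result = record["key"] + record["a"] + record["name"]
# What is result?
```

Trace:
`record = {"key": 16, "a": 34, "name": 42}` → record = {'key': 16, 'a': 34, 'name': 42}
`result = record["key"] + record["a"] + record["name"]` → result = 92
So result = 92

Answer: 92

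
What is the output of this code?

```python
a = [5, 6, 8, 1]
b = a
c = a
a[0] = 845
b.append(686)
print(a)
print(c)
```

Key concept: multiple aliases.
Step by step:
`a = [5, 6, 8, 1]` → a = [5, 6, 8, 1]
`b = a` → b = [5, 6, 8, 1] (same object as a)
`c = a` → c = [5, 6, 8, 1] (same object as a, b)
`a[0] = 845` → a = [845, 6, 8, 1] (same object as b, c); b = [845, 6, 8, 1] (same object as a, c); c = [845, 6, 8, 1] (same object as a, b)
`b.append(686)` → a = [845, 6, 8, 1, 686] (same object as b, c); b = [845, 6, 8, 1, 686] (same object as a, c); c = [845, 6, 8, 1, 686] (same object as a, b)
`print(a)` → prints [845, 6, 8, 1, 686]
`print(c)` → prints [845, 6, 8, 1, 686]

Answer:
[845, 6, 8, 1, 686]
[845, 6, 8, 1, 686]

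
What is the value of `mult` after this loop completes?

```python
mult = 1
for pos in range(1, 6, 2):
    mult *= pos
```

Product of 1, 3, 5, ... up to 5
`mult` takes the values: 1 → 3 → 15

Answer: 15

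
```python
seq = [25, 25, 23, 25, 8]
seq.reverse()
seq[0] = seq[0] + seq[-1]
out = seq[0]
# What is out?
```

Trace:
`seq = [25, 25, 23, 25, 8]` → seq = [25, 25, 23, 25, 8]
`seq.reverse()` → seq = [8, 25, 23, 25, 25]
`seq[0] = seq[0] + seq[-1]` → seq = [33, 25, 23, 25, 25]
`out = seq[0]` → out = 33
So out = 33

Answer: 33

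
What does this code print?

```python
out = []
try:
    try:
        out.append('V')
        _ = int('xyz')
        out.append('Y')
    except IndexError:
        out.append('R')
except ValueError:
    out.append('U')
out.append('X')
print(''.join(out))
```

Execution trace: 'V' (try body) → 'U' (outer except ValueError) → 'X' (after the try/except). Output: VUX

Answer: VUX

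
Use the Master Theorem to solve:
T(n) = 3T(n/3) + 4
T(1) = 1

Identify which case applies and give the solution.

a=3, b=3, f(n)=4. log_3(3) = 1. Since c=0 < 1, Case 1 applies: T(n) = Θ(n^log_b(a)) = O(n).

Answer: O(n) - Case 1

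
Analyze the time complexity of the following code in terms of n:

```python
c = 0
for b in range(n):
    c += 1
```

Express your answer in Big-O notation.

Each loop level contributes: n. Multiplying the contributions gives O(n).

Answer: O(n)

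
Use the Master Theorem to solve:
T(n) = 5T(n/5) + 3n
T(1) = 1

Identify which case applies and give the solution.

a=5, b=5, f(n)=3n. log_5(5) = 1. Since c=1 = 1, Case 2 applies: T(n) = Θ(n^log_b(a) · log n) = O(n log n).

Answer: O(n log n) - Case 2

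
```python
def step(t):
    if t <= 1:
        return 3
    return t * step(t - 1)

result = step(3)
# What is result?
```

step(3) = 3 * 2 * 3 = 18

Answer: 18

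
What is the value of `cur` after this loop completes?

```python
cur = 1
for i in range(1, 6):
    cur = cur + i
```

Start at 1, add 1 through 5
`cur` takes the values: 1 → 2 → 4 → 7 → 11 → 16

Answer: 16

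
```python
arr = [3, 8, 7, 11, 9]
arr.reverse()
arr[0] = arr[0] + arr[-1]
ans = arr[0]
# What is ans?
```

Trace:
`arr = [3, 8, 7, 11, 9]` → arr = [3, 8, 7, 11, 9]
`arr.reverse()` → arr = [9, 11, 7, 8, 3]
`arr[0] = arr[0] + arr[-1]` → arr = [12, 11, 7, 8, 3]
`ans = arr[0]` → ans = 12
So ans = 12

Answer: 12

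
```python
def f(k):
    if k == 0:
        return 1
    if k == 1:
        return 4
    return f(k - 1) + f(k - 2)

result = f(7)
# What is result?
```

Build up from base cases: f(0)=1, f(1)=4, f(2)=5, f(3)=9, f(4)=14, f(5)=23, f(6)=37, ..., f(7)=60

Answer: 60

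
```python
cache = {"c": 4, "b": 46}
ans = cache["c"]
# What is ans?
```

Trace:
`cache = {"c": 4, "b": 46}` → cache = {'c': 4, 'b': 46}
`ans = cache["c"]` → ans = 4
So ans = 4

Answer: 4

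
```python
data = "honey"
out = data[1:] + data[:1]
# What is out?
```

Trace:
`data = "honey"` → data = 'honey'
`out = data[1:] + data[:1]` → out = 'oneyh'
So out = 'oneyh'

Answer: 'oneyh'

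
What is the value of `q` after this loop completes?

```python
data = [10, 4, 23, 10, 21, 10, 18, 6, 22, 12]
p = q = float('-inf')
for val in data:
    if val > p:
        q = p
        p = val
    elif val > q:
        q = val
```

Second largest (with repeats) in [10, 4, 23, 10, 21, 10, 18, 6, 22, 12]
`q` takes the values: -inf → 4 → 10 → 21 → 22

Answer: 22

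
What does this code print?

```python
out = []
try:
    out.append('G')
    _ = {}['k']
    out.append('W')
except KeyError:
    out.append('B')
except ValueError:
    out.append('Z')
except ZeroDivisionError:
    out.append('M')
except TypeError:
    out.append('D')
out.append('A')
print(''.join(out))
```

Execution trace: 'G' (try body) → 'B' (except KeyError) → 'A' (after the try/except). Output: GBA

Answer: GBA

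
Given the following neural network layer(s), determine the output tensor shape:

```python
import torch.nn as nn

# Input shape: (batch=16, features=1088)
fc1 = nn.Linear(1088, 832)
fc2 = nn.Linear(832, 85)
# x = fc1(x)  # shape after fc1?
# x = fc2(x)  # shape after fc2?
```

Input: (16, 1088) -> after fc1: (16, 832) -> Output: (16, 85)

Answer: (16, 85)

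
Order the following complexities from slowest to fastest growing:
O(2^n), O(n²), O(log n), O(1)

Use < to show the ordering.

Ordered by growth rate: O(1) < O(log n) < O(n²) < O(2^n)

Answer: O(1) < O(log n) < O(n²) < O(2^n)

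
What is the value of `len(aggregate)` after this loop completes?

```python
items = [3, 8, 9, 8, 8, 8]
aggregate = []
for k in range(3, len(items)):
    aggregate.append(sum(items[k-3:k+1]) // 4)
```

Number of 4-element averages
`aggregate` takes the values: [] → [7] → [7, 8] → [7, 8, 8]
So `len(aggregate)` = 3

Answer: 3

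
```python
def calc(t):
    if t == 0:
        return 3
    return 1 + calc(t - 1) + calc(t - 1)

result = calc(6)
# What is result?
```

calc(t) = 1 + 2·calc(t-1), calc(0)=3. Closed form: (3+1)·2^6 - 1 = 255.

Answer: 255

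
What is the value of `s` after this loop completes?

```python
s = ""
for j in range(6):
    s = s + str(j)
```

Concatenate digits 0 to 5
`s` takes the values: "" → "0" → "01" → "012" → "0123" → "01234" → "012345"

Answer: "012345"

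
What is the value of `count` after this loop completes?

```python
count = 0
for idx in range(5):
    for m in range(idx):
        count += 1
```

Triangle number: 0+1+2+...+4
`count` takes the values: 0 → 1 → 2 → 3 → 4 → 5 → 6 → 7 → 8 → 9 → 10

Answer: 10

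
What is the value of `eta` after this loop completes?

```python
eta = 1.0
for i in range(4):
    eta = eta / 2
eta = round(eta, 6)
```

Halving LR 4 times: 1 / 2^4
`eta` takes the values: 1.0 → 0.5 → 0.25 → 0.125 → 0.0625

Answer: 0.0625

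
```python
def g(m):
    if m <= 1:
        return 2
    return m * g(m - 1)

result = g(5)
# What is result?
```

g(5) = 5 * 4 * 3 * 2 * 2 = 240

Answer: 240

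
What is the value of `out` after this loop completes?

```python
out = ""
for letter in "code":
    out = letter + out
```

Reverse 'code'
`out` takes the values: "" → "c" → "oc" → "doc" → "edoc"

Answer: "edoc"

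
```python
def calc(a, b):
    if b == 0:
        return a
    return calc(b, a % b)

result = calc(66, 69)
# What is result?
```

calc(66, 69) -> calc(69, 66) -> calc(66, 3) -> calc(3, 0) -> 3

Answer: 3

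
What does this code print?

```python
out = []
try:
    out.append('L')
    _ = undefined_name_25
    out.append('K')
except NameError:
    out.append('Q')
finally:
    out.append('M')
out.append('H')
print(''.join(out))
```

Execution trace: 'L' (try body) → 'Q' (except NameError) → 'M' (finally) → 'H' (after the try/except). Output: LQMH

Answer: LQMH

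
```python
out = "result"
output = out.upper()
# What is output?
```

Trace:
`out = "result"` → out = 'result'
`output = out.upper()` → output = 'RESULT'
So output = 'RESULT'

Answer: 'RESULT'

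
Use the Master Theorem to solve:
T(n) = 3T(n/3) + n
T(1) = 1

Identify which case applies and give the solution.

a=3, b=3, f(n)=n. log_3(3) = 1. Since c=1 = 1, Case 2 applies: T(n) = Θ(n^log_b(a) · log n) = O(n log n).

Answer: O(n log n) - Case 2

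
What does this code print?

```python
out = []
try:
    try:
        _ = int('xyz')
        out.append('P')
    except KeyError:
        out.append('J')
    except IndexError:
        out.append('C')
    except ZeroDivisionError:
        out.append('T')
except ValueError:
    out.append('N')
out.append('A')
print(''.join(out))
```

Execution trace: 'N' (outer except ValueError) → 'A' (after the try/except). Output: NA

Answer: NA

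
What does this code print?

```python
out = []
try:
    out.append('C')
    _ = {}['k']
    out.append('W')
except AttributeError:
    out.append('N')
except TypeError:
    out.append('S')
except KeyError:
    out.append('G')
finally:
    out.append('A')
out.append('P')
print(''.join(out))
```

Execution trace: 'C' (try body) → 'G' (except KeyError) → 'A' (finally) → 'P' (after the try/except). Output: CGAP

Answer: CGAP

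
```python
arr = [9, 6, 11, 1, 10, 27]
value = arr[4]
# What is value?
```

Trace:
`arr = [9, 6, 11, 1, 10, 27]` → arr = [9, 6, 11, 1, 10, 27]
`value = arr[4]` → value = 10
So value = 10

Answer: 10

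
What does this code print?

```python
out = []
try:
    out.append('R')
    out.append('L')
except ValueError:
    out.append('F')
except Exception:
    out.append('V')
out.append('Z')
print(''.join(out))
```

Execution trace: 'R' (try body) → 'L' (try body, no exception) → 'Z' (after the try/except). Output: RLZ

Answer: RLZ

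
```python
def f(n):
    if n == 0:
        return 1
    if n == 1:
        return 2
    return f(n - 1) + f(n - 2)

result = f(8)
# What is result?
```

Build up from base cases: f(0)=1, f(1)=2, f(2)=3, f(3)=5, f(4)=8, f(5)=13, f(6)=21, ..., f(8)=55

Answer: 55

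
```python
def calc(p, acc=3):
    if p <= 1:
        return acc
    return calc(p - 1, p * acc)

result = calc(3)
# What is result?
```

Accumulator trace (n, acc): (3, 3) -> (2, 9) -> (1, 18) -> return 18

Answer: 18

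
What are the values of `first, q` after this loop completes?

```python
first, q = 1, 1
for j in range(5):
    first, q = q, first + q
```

Fibonacci: after 5 iterations
`first, q` takes the values: (1, 1) → (1, 2) → (2, 3) → (3, 5) → (5, 8) → (8, 13)

Answer: 8, 13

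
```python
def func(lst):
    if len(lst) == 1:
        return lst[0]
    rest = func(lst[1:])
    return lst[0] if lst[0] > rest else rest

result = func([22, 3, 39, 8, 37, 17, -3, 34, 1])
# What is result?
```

Recursive max over [22, 3, 39, 8, 37, 17, -3, 34, 1] = 39

Answer: 39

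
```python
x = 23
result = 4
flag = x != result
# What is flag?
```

Trace:
`x = 23` → x = 23
`result = 4` → result = 4
`flag = x != result` → flag = True
So flag = True

Answer: True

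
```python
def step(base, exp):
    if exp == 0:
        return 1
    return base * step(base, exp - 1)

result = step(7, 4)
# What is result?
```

step(7, 4) = 7 * 7 * 7 * 7 = 2401

Answer: 2401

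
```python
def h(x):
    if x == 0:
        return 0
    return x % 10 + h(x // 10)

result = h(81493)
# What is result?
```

Sum of digits of 81493: 3 + 9 + 4 + 1 + 8 = 25

Answer: 25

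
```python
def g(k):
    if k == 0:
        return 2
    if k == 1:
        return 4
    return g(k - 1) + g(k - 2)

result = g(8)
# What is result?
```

Build up from base cases: g(0)=2, g(1)=4, g(2)=6, g(3)=10, g(4)=16, g(5)=26, g(6)=42, ..., g(8)=110

Answer: 110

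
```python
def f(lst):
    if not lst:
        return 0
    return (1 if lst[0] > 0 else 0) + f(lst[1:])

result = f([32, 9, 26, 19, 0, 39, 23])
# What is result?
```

Count of positive elements in [32, 9, 26, 19, 0, 39, 23] = 6

Answer: 6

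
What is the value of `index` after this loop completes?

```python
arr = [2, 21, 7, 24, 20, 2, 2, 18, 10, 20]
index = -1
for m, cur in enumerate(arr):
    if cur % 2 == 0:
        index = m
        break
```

First even number index in [2, 21, 7, 24, 20, 2, 2, 18, 10, 20]
`index` takes the values: -1 → 0

Answer: 0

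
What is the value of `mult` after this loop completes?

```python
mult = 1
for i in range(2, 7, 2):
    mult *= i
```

Product of even numbers 2 to 6
`mult` takes the values: 1 → 2 → 8 → 48

Answer: 48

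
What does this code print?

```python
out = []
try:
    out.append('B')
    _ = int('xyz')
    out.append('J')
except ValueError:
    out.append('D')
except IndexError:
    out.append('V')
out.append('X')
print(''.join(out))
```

Execution trace: 'B' (try body) → 'D' (except ValueError) → 'X' (after the try/except). Output: BDX

Answer: BDX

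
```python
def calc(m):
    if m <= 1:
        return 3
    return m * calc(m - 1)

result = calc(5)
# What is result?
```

calc(5) = 5 * 4 * 3 * 2 * 3 = 360

Answer: 360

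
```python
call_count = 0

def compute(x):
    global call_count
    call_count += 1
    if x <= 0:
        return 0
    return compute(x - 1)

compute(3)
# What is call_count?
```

Linear recursion stepping by 1: 4 calls from x=3 down to ≤0.

Answer: 4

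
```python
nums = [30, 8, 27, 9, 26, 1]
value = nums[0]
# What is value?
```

Trace:
`nums = [30, 8, 27, 9, 26, 1]` → nums = [30, 8, 27, 9, 26, 1]
`value = nums[0]` → value = 30
So value = 30

Answer: 30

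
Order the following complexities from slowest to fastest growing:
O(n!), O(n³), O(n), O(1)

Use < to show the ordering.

Ordered by growth rate: O(1) < O(n) < O(n³) < O(n!)

Answer: O(1) < O(n) < O(n³) < O(n!)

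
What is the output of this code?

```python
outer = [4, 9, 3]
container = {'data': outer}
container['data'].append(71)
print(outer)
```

Key concept: dict holds reference to list.
Step by step:
`outer = [4, 9, 3]` → outer = [4, 9, 3]
`container = {'data': outer}` → container = {'data': [4, 9, 3]}
`container['data'].append(71)` → outer = [4, 9, 3, 71]; container = {'data': [4, 9, 3, 71]}
`print(outer)` → prints [4, 9, 3, 71]

Answer: [4, 9, 3, 71]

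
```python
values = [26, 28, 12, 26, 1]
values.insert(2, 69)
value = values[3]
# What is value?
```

Trace:
`values = [26, 28, 12, 26, 1]` → values = [26, 28, 12, 26, 1]
`values.insert(2, 69)` → values = [26, 28, 69, 12, 26, 1]
`value = values[3]` → value = 12
So value = 12

Answer: 12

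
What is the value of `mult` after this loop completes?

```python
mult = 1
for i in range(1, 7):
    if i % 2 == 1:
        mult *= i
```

Product of odd numbers 1 to 6
`mult` takes the values: 1 → 3 → 15

Answer: 15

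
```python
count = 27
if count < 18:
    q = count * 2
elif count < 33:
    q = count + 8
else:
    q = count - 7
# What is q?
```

Trace:
`count = 27` → count = 27
`if count < 18: ...` → count < 18 is False, count < 33 is True → q = 35
So q = 35

Answer: 35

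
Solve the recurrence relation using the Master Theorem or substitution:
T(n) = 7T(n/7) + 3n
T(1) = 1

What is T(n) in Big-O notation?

By Master Theorem: a=7, b=7, f(n)=3n. Since log_7(7) = 1 and f(n) = Θ(n^1), Case 2 applies. T(n) = O(n log n).

Answer: O(n log n)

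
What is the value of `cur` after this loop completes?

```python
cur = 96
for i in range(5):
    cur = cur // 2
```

Halve 5 times: 96 // 2^5 = 3
`cur` takes the values: 96 → 48 → 24 → 12 → 6 → 3

Answer: 3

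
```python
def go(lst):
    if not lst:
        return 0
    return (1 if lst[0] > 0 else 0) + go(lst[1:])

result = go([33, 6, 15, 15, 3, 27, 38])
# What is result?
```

Count of positive elements in [33, 6, 15, 15, 3, 27, 38] = 7

Answer: 7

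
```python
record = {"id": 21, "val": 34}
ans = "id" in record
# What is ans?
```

Trace:
`record = {"id": 21, "val": 34}` → record = {'id': 21, 'val': 34}
`ans = "id" in record` → ans = True
So ans = True

Answer: True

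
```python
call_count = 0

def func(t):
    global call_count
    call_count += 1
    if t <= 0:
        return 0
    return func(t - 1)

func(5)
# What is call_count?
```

Linear recursion stepping by 1: 6 calls from t=5 down to ≤0.

Answer: 6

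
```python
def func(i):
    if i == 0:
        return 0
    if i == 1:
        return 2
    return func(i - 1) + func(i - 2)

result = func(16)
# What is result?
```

Build up from base cases: func(0)=0, func(1)=2, func(2)=2, func(3)=4, func(4)=6, func(5)=10, func(6)=16, ..., func(16)=1974

Answer: 1974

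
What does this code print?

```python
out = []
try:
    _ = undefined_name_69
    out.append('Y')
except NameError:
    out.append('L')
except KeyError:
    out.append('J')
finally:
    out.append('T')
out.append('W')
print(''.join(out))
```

Execution trace: 'L' (except NameError) → 'T' (finally) → 'W' (after the try/except). Output: LTW

Answer: LTW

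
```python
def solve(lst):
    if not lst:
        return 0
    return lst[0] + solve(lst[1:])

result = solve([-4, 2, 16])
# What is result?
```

(-4) + 2 + 16 + 0 = 14

Answer: 14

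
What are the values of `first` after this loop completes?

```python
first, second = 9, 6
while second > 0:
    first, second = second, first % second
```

GCD of 9 and 6
`first` takes the values: 9 → 6 → 3

Answer: 3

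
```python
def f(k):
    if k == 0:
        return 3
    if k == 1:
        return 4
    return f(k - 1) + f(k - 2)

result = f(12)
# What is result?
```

Build up from base cases: f(0)=3, f(1)=4, f(2)=7, f(3)=11, f(4)=18, f(5)=29, f(6)=47, ..., f(12)=843

Answer: 843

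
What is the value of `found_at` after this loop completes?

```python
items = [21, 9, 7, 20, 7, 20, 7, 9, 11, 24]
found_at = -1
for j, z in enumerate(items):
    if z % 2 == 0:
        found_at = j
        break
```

First even number index in [21, 9, 7, 20, 7, 20, 7, 9, 11, 24]
`found_at` takes the values: -1 → 3

Answer: 3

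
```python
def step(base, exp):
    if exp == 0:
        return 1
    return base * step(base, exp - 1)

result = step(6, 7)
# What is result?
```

step(6, 7) = 6 * 6 * 6 * 6 * 6 * 6 * 6 = 279936

Answer: 279936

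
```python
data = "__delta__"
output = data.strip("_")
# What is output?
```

Trace:
`data = "__delta__"` → data = '__delta__'
`output = data.strip("_")` → output = 'delta'
So output = 'delta'

Answer: 'delta'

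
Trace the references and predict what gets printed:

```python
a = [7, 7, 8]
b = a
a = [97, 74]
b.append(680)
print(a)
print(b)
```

Key concept: rebinding vs mutation: a is rebound to a new list, b still points at the original.
Step by step:
`a = [7, 7, 8]` → a = [7, 7, 8]
`b = a` → b = [7, 7, 8] (same object as a)
`a = [97, 74]` → a = [97, 74]
`b.append(680)` → b = [7, 7, 8, 680]
`print(a)` → prints [97, 74]
`print(b)` → prints [7, 7, 8, 680]

Answer:
[97, 74]
[7, 7, 8, 680]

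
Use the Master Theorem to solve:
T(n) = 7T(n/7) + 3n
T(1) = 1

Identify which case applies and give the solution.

a=7, b=7, f(n)=3n. log_7(7) = 1. Since c=1 = 1, Case 2 applies: T(n) = Θ(n^log_b(a) · log n) = O(n log n).

Answer: O(n log n) - Case 2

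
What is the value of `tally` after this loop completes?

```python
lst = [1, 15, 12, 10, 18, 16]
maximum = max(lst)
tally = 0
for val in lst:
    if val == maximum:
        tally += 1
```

Count of max value 18 in [1, 15, 12, 10, 18, 16]
`tally` takes the values: 0 → 1

Answer: 1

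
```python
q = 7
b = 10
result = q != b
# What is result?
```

Trace:
`q = 7` → q = 7
`b = 10` → b = 10
`result = q != b` → result = True
So result = True

Answer: True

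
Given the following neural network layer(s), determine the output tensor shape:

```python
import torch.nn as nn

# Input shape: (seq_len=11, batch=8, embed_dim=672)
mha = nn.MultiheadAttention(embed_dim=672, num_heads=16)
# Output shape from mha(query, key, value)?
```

Input: (11, 8, 672) -> Output: (11, 8, 672)

Answer: (11, 8, 672)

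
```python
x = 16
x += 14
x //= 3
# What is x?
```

Trace:
`x = 16` → x = 16
`x += 14` → x = 30
`x //= 3` → x = 10
So x = 10

Answer: 10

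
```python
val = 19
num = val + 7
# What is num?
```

Trace:
`val = 19` → val = 19
`num = val + 7` → num = 26
So num = 26

Answer: 26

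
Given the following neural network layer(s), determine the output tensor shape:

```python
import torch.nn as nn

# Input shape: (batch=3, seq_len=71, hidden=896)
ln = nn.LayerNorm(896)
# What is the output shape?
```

Input: (3, 71, 896) -> Output: (3, 71, 896)

Answer: (3, 71, 896)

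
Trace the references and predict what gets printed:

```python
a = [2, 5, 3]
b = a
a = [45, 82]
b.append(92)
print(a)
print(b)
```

Key concept: rebinding vs mutation: a is rebound to a new list, b still points at the original.
Step by step:
`a = [2, 5, 3]` → a = [2, 5, 3]
`b = a` → b = [2, 5, 3] (same object as a)
`a = [45, 82]` → a = [45, 82]
`b.append(92)` → b = [2, 5, 3, 92]
`print(a)` → prints [45, 82]
`print(b)` → prints [2, 5, 3, 92]

Answer:
[45, 82]
[2, 5, 3, 92]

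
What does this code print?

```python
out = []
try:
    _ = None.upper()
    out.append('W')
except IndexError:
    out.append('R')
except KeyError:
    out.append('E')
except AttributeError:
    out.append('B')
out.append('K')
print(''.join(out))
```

Execution trace: 'B' (except AttributeError) → 'K' (after the try/except). Output: BK

Answer: BK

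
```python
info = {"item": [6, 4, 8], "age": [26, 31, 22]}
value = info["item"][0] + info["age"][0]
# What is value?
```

Trace:
`info = {"item": [6, 4, 8], "age": [26, 31, 22]}` → info = {'item': [6, 4, 8], 'age': [26, 31, 22]}
`value = info["item"][0] + info["age"][0]` → value = 32
So value = 32

Answer: 32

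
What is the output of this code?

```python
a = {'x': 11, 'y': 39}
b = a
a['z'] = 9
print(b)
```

Key concept: dict aliasing.
Step by step:
`a = {'x': 11, 'y': 39}` → a = {'x': 11, 'y': 39}
`b = a` → b = {'x': 11, 'y': 39} (same object as a)
`a['z'] = 9` → a = {'x': 11, 'y': 39, 'z': 9} (same object as b); b = {'x': 11, 'y': 39, 'z': 9} (same object as a)
`print(b)` → prints {'x': 11, 'y': 39, 'z': 9}

Answer: {'x': 11, 'y': 39, 'z': 9}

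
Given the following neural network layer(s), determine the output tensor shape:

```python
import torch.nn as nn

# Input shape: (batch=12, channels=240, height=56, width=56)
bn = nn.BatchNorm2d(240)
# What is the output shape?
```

Input: (12, 240, 56, 56) -> Output: (12, 240, 56, 56)

Answer: (12, 240, 56, 56)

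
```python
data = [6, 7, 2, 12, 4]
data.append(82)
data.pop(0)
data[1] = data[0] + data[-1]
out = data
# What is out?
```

Trace:
`data = [6, 7, 2, 12, 4]` → data = [6, 7, 2, 12, 4]
`data.append(82)` → data = [6, 7, 2, 12, 4, 82]
`data.pop(0)` → data = [7, 2, 12, 4, 82]
`data[1] = data[0] + data[-1]` → data = [7, 89, 12, 4, 82]
`out = data` → out = [7, 89, 12, 4, 82]
So out = [7, 89, 12, 4, 82]

Answer: [7, 89, 12, 4, 82]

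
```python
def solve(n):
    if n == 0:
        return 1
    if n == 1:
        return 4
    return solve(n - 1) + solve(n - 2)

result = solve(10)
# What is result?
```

Build up from base cases: solve(0)=1, solve(1)=4, solve(2)=5, solve(3)=9, solve(4)=14, solve(5)=23, solve(6)=37, ..., solve(10)=254

Answer: 254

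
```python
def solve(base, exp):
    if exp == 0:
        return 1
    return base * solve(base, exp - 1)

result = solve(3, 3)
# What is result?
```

solve(3, 3) = 3 * 3 * 3 = 27

Answer: 27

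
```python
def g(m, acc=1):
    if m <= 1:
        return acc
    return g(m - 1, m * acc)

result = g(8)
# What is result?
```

Accumulator trace (n, acc): (8, 1) -> (7, 8) -> (6, 56) -> (5, 336) -> (4, 1680) -> (3, 6720) -> (2, 20160) -> (1, 40320) -> return 40320

Answer: 40320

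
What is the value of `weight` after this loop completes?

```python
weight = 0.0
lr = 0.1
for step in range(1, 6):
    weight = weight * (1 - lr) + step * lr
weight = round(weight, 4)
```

Moving average with lr=0.1
`weight` takes the values: 0.0 → 0.1 → 0.29 → 0.561 → 0.9049 → 1.31441 → 1.3144

Answer: 1.3144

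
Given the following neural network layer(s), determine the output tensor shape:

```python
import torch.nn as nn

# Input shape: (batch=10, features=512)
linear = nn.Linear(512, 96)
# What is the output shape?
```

Input: (10, 512) -> Output: (10, 96)

Answer: (10, 96)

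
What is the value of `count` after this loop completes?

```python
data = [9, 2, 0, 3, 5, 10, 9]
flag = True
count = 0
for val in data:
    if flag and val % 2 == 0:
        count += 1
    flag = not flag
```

Count even values at even positions
`count` takes the values: 0 → 1

Answer: 1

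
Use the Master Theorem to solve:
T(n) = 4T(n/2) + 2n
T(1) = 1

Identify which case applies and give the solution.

a=4, b=2, f(n)=2n. log_2(4) = 2. Since c=1 < 2, Case 1 applies: T(n) = Θ(n^log_b(a)) = O(n^2).

Answer: O(n^2) - Case 1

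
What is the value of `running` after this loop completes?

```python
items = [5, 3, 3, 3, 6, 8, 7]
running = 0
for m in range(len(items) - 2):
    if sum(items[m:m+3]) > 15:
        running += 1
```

Count windows with sum > 15
`running` takes the values: 0 → 1 → 2

Answer: 2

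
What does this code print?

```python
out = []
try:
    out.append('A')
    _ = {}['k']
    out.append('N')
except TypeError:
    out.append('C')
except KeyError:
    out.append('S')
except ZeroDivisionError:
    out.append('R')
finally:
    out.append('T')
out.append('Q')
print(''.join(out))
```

Execution trace: 'A' (try body) → 'S' (except KeyError) → 'T' (finally) → 'Q' (after the try/except). Output: ASTQ

Answer: ASTQ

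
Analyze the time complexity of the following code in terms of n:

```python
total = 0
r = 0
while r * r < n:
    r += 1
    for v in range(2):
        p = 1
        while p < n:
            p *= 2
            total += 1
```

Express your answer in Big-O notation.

Each loop level contributes: √n × 1 × log n. Multiplying the contributions gives O(√n log n).

Answer: O(√n log n)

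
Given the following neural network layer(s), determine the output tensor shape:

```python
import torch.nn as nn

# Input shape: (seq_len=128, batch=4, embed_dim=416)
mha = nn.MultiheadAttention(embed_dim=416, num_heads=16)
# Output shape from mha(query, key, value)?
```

Input: (128, 4, 416) -> Output: (128, 4, 416)

Answer: (128, 4, 416)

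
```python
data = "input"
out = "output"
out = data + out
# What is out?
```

Trace:
`data = "input"` → data = 'input'
`out = "output"` → out = 'output'
`out = data + out` → out = 'inputoutput'
So out = 'inputoutput'

Answer: 'inputoutput'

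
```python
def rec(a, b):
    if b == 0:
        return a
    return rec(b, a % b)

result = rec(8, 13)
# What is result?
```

rec(8, 13) -> rec(13, 8) -> rec(8, 5) -> rec(5, 3) -> rec(3, 2) -> rec(2, 1) -> rec(1, 0) -> 1

Answer: 1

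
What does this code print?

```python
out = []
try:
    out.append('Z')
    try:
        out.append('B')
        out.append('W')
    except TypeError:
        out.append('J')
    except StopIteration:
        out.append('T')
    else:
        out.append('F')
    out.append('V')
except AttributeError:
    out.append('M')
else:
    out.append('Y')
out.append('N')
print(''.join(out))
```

Execution trace: 'Z' (try body) → 'B' (inner try body) → 'W' (inner try body, no exception) → 'F' (inner else) → 'V' (try body, no exception) → 'Y' (else) → 'N' (after the try/except). Output: ZBWFVYN

Answer: ZBWFVYN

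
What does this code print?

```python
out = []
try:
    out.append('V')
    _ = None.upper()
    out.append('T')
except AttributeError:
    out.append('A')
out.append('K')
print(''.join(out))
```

Execution trace: 'V' (try body) → 'A' (except AttributeError) → 'K' (after the try/except). Output: VAK

Answer: VAK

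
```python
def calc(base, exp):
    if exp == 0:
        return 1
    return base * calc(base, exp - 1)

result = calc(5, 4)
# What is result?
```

calc(5, 4) = 5 * 5 * 5 * 5 = 625

Answer: 625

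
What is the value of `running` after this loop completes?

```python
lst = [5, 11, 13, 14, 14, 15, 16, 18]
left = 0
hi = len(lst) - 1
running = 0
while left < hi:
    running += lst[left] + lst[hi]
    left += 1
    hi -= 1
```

Sum of pairs from ends
`running` takes the values: 0 → 23 → 50 → 78 → 106

Answer: 106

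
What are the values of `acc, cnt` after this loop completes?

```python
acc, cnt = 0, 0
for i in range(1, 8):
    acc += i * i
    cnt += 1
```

Sum of squares and count
`acc, cnt` takes the values: (0, 0) → (1, 0) → (1, 1) → (5, 1) → (5, 2) → (14, 2) → (14, 3) → (30, 3) → (30, 4) → (55, 4) → (55, 5) → (91, 5) → (91, 6) → (140, 6) → (140, 7)

Answer: 140, 7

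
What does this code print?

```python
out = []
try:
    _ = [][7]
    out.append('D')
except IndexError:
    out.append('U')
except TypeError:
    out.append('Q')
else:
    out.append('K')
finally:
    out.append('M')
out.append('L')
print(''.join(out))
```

Execution trace: 'U' (except IndexError) → 'M' (finally) → 'L' (after the try/except). Output: UML

Answer: UML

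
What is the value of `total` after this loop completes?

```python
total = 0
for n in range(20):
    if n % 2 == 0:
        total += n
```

Sum of even numbers 0 to 19
`total` takes the values: 0 → 2 → 6 → 12 → 20 → 30 → 42 → 56 → 72 → 90

Answer: 90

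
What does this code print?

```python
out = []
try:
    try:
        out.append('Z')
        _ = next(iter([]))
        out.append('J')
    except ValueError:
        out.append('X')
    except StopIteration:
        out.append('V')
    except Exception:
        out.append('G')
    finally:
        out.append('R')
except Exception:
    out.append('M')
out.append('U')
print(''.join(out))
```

Execution trace: 'Z' (inner try body) → 'V' (inner except StopIteration) → 'R' (inner finally) → 'U' (after the try/except). Output: ZVRU

Answer: ZVRU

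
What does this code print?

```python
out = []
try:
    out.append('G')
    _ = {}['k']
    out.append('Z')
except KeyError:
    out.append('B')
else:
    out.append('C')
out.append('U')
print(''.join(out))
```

Execution trace: 'G' (try body) → 'B' (except KeyError) → 'U' (after the try/except). Output: GBU

Answer: GBU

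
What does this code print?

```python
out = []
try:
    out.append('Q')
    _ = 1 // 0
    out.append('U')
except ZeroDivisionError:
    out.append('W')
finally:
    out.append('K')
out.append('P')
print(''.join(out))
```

Execution trace: 'Q' (try body) → 'W' (except ZeroDivisionError) → 'K' (finally) → 'P' (after the try/except). Output: QWKP

Answer: QWKP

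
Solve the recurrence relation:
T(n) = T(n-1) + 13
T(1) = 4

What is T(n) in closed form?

Unrolling: T(n) = T(1) + 13·(n-1) = 4 + 13(n-1) = 13n - 9.

Answer: T(n) = 13n - 9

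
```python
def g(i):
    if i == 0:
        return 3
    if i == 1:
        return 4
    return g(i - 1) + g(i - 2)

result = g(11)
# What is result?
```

Build up from base cases: g(0)=3, g(1)=4, g(2)=7, g(3)=11, g(4)=18, g(5)=29, g(6)=47, ..., g(11)=521

Answer: 521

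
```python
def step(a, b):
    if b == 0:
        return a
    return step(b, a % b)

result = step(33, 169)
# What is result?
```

step(33, 169) -> step(169, 33) -> step(33, 4) -> step(4, 1) -> step(1, 0) -> 1

Answer: 1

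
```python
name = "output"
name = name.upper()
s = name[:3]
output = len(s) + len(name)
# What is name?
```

Trace:
`name = "output"` → name = 'output'
`name = name.upper()` → name = 'OUTPUT'
`s = name[:3]` → s = 'OUT'
`output = len(s) + len(name)` → output = 9
So name = 'OUTPUT'

Answer: 'OUTPUT'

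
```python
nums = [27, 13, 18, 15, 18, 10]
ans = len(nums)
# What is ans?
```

Trace:
`nums = [27, 13, 18, 15, 18, 10]` → nums = [27, 13, 18, 15, 18, 10]
`ans = len(nums)` → ans = 6
So ans = 6

Answer: 6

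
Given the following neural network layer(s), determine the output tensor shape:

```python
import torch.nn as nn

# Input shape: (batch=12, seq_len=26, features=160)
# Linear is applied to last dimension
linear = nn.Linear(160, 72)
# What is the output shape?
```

Input: (12, 26, 160) -> Output: (12, 26, 72)

Answer: (12, 26, 72)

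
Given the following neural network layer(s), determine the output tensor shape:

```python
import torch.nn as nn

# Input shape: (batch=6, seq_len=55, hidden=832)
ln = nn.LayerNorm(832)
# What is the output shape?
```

Input: (6, 55, 832) -> Output: (6, 55, 832)

Answer: (6, 55, 832)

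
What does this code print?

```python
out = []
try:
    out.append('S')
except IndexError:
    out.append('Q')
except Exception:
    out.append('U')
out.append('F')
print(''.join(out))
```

Execution trace: 'S' (try body, no exception) → 'F' (after the try/except). Output: SF

Answer: SF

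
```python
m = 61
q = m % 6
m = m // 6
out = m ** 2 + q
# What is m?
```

Trace:
`m = 61` → m = 61
`q = m % 6` → q = 1
`m = m // 6` → m = 10
`out = m ** 2 + q` → out = 101
So m = 10

Answer: 10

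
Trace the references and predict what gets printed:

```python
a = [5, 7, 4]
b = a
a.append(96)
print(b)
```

Key concept: basic list aliasing.
Step by step:
`a = [5, 7, 4]` → a = [5, 7, 4]
`b = a` → b = [5, 7, 4] (same object as a)
`a.append(96)` → a = [5, 7, 4, 96] (same object as b); b = [5, 7, 4, 96] (same object as a)
`print(b)` → prints [5, 7, 4, 96]

Answer: [5, 7, 4, 96]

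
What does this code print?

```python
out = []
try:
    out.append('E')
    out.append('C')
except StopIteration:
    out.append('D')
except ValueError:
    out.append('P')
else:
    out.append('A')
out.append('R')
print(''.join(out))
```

Execution trace: 'E' (try body) → 'C' (try body, no exception) → 'A' (else) → 'R' (after the try/except). Output: ECAR

Answer: ECAR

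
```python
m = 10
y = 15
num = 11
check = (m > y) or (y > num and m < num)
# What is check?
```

Trace:
`m = 10` → m = 10
`y = 15` → y = 15
`num = 11` → num = 11
`check = (m > y) or (y > num and m < num)` → check = True
So check = True

Answer: True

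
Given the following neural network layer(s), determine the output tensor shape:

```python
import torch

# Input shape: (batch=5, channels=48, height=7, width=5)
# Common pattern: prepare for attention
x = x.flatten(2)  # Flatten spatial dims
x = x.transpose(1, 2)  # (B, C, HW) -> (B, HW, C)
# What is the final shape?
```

Input: (5, 48, 7, 5) -> after flatten(2): (5, 48, 35) -> Output: (5, 35, 48)

Answer: (5, 35, 48)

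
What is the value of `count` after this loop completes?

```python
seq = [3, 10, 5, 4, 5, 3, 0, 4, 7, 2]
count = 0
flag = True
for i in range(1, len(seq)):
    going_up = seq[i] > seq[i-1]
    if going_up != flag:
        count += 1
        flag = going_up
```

Count direction changes in [3, 10, 5, 4, 5, 3, 0, 4, 7, 2]
`count` takes the values: 0 → 1 → 2 → 3 → 4 → 5

Answer: 5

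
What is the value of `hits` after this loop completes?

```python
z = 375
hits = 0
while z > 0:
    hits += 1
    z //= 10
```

Count digits by repeated division by 10
`hits` takes the values: 0 → 1 → 2 → 3

Answer: 3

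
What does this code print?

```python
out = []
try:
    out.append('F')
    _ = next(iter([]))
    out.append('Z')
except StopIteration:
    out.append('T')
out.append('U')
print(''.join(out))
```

Execution trace: 'F' (try body) → 'T' (except StopIteration) → 'U' (after the try/except). Output: FTU

Answer: FTU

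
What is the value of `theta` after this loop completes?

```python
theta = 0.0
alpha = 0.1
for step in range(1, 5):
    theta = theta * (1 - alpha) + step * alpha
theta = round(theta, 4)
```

Moving average with lr=0.1
`theta` takes the values: 0.0 → 0.1 → 0.29 → 0.561 → 0.9049

Answer: 0.9049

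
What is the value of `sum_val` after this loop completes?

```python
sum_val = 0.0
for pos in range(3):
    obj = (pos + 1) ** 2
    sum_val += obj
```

Sum of squared losses 1² + 2² + ... + 3²
`sum_val` takes the values: 0.0 → 1.0 → 5.0 → 14.0

Answer: 14.0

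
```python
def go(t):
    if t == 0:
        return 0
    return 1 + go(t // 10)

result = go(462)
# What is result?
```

Count of digits of 462: 3

Answer: 3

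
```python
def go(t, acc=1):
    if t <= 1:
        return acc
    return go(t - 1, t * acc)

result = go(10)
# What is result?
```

Accumulator trace (n, acc): (10, 1) -> (9, 10) -> (8, 90) -> (7, 720) -> (6, 5040) -> (5, 30240) -> (4, 151200) -> (3, 604800) -> (2, 1814400) -> (1, 3628800) -> return 3628800

Answer: 3628800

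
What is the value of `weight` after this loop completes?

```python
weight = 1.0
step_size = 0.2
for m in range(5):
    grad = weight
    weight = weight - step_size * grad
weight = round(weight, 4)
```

Gradient descent: w = 1.0 * (1 - 0.2)^5
`weight` takes the values: 1.0 → 0.8 → 0.64 → 0.512 → 0.4096 → 0.32768 → 0.3277

Answer: 0.3277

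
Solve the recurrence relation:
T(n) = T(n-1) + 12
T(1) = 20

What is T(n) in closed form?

Unrolling: T(n) = T(1) + 12·(n-1) = 20 + 12(n-1) = 12n + 8.

Answer: T(n) = 12n + 8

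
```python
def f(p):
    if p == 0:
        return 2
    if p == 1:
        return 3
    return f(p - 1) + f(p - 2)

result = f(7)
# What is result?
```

Build up from base cases: f(0)=2, f(1)=3, f(2)=5, f(3)=8, f(4)=13, f(5)=21, f(6)=34, ..., f(7)=55

Answer: 55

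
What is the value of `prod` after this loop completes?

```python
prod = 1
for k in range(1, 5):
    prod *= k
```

4! = 24
`prod` takes the values: 1 → 2 → 6 → 24

Answer: 24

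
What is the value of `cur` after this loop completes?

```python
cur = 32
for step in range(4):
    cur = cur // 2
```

Halve 4 times: 32 // 2^4 = 2
`cur` takes the values: 32 → 16 → 8 → 4 → 2

Answer: 2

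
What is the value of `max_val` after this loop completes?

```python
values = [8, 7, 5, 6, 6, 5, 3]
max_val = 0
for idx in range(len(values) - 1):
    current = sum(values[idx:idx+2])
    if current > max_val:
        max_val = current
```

Max sum of 2-element window in [8, 7, 5, 6, 6, 5, 3]
`max_val` takes the values: 0 → 15

Answer: 15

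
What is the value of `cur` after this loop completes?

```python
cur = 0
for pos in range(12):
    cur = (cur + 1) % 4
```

Increment mod 4, 12 times = 0
`cur` takes the values: 0 → 1 → 2 → 3 → 0 → 1 → 2 → 3 → 0 → 1 → 2 → 3 → 0

Answer: 0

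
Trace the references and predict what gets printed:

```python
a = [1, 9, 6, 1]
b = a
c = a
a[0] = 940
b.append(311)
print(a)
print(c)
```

Key concept: multiple aliases.
Step by step:
`a = [1, 9, 6, 1]` → a = [1, 9, 6, 1]
`b = a` → b = [1, 9, 6, 1] (same object as a)
`c = a` → c = [1, 9, 6, 1] (same object as a, b)
`a[0] = 940` → a = [940, 9, 6, 1] (same object as b, c); b = [940, 9, 6, 1] (same object as a, c); c = [940, 9, 6, 1] (same object as a, b)
`b.append(311)` → a = [940, 9, 6, 1, 311] (same object as b, c); b = [940, 9, 6, 1, 311] (same object as a, c); c = [940, 9, 6, 1, 311] (same object as a, b)
`print(a)` → prints [940, 9, 6, 1, 311]
`print(c)` → prints [940, 9, 6, 1, 311]

Answer:
[940, 9, 6, 1, 311]
[940, 9, 6, 1, 311]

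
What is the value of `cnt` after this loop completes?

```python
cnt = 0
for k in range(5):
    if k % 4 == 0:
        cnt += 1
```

Count numbers divisible by 4 in range(5)
`cnt` takes the values: 0 → 1 → 2

Answer: 2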